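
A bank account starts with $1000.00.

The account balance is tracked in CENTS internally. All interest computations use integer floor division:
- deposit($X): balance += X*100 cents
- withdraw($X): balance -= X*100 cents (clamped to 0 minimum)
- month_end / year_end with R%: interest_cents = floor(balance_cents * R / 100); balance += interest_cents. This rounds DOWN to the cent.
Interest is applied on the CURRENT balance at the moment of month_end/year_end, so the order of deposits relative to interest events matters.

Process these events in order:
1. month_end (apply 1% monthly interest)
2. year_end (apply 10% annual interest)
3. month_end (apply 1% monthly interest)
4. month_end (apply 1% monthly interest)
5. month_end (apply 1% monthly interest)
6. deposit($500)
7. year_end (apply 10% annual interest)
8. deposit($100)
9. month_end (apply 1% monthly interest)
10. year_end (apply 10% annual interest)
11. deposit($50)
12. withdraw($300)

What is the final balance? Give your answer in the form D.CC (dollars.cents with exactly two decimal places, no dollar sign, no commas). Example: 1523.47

Answer: 1871.03

Derivation:
After 1 (month_end (apply 1% monthly interest)): balance=$1010.00 total_interest=$10.00
After 2 (year_end (apply 10% annual interest)): balance=$1111.00 total_interest=$111.00
After 3 (month_end (apply 1% monthly interest)): balance=$1122.11 total_interest=$122.11
After 4 (month_end (apply 1% monthly interest)): balance=$1133.33 total_interest=$133.33
After 5 (month_end (apply 1% monthly interest)): balance=$1144.66 total_interest=$144.66
After 6 (deposit($500)): balance=$1644.66 total_interest=$144.66
After 7 (year_end (apply 10% annual interest)): balance=$1809.12 total_interest=$309.12
After 8 (deposit($100)): balance=$1909.12 total_interest=$309.12
After 9 (month_end (apply 1% monthly interest)): balance=$1928.21 total_interest=$328.21
After 10 (year_end (apply 10% annual interest)): balance=$2121.03 total_interest=$521.03
After 11 (deposit($50)): balance=$2171.03 total_interest=$521.03
After 12 (withdraw($300)): balance=$1871.03 total_interest=$521.03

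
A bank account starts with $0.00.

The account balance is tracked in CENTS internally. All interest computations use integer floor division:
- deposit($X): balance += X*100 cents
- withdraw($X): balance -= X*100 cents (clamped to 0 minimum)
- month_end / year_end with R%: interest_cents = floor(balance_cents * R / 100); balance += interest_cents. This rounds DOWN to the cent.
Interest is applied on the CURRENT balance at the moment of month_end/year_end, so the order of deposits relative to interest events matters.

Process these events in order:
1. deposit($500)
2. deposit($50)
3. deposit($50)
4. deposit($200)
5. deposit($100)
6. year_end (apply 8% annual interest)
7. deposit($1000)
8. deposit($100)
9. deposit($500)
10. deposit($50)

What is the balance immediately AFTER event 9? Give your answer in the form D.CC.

After 1 (deposit($500)): balance=$500.00 total_interest=$0.00
After 2 (deposit($50)): balance=$550.00 total_interest=$0.00
After 3 (deposit($50)): balance=$600.00 total_interest=$0.00
After 4 (deposit($200)): balance=$800.00 total_interest=$0.00
After 5 (deposit($100)): balance=$900.00 total_interest=$0.00
After 6 (year_end (apply 8% annual interest)): balance=$972.00 total_interest=$72.00
After 7 (deposit($1000)): balance=$1972.00 total_interest=$72.00
After 8 (deposit($100)): balance=$2072.00 total_interest=$72.00
After 9 (deposit($500)): balance=$2572.00 total_interest=$72.00

Answer: 2572.00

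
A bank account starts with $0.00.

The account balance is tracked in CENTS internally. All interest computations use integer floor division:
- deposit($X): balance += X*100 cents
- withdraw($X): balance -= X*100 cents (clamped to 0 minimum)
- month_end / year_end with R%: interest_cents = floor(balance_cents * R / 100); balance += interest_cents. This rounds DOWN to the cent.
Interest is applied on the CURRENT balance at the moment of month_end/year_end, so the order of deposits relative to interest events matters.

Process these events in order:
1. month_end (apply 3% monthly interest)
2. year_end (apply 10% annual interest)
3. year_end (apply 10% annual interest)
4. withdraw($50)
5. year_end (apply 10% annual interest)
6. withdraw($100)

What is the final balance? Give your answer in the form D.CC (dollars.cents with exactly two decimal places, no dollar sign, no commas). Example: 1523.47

Answer: 0.00

Derivation:
After 1 (month_end (apply 3% monthly interest)): balance=$0.00 total_interest=$0.00
After 2 (year_end (apply 10% annual interest)): balance=$0.00 total_interest=$0.00
After 3 (year_end (apply 10% annual interest)): balance=$0.00 total_interest=$0.00
After 4 (withdraw($50)): balance=$0.00 total_interest=$0.00
After 5 (year_end (apply 10% annual interest)): balance=$0.00 total_interest=$0.00
After 6 (withdraw($100)): balance=$0.00 total_interest=$0.00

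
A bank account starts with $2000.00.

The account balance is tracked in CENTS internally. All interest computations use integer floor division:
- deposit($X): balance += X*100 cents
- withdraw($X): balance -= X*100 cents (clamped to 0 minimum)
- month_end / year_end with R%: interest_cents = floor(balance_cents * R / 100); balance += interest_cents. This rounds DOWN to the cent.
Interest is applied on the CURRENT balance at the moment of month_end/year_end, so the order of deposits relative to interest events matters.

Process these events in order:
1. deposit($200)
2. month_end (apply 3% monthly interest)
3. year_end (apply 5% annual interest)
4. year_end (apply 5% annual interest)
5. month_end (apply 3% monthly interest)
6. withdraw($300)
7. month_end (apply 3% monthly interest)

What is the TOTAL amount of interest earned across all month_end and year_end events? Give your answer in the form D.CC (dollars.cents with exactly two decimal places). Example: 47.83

After 1 (deposit($200)): balance=$2200.00 total_interest=$0.00
After 2 (month_end (apply 3% monthly interest)): balance=$2266.00 total_interest=$66.00
After 3 (year_end (apply 5% annual interest)): balance=$2379.30 total_interest=$179.30
After 4 (year_end (apply 5% annual interest)): balance=$2498.26 total_interest=$298.26
After 5 (month_end (apply 3% monthly interest)): balance=$2573.20 total_interest=$373.20
After 6 (withdraw($300)): balance=$2273.20 total_interest=$373.20
After 7 (month_end (apply 3% monthly interest)): balance=$2341.39 total_interest=$441.39

Answer: 441.39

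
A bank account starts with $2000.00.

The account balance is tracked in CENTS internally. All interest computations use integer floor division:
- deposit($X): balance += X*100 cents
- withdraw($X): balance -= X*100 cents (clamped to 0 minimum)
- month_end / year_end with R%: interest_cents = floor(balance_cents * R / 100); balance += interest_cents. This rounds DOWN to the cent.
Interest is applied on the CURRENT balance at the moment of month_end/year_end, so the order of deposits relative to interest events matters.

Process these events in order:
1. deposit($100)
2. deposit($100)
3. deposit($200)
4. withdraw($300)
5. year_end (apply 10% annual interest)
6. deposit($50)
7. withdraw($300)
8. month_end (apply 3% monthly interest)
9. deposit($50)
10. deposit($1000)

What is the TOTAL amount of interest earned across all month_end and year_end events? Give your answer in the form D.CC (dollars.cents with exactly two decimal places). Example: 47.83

After 1 (deposit($100)): balance=$2100.00 total_interest=$0.00
After 2 (deposit($100)): balance=$2200.00 total_interest=$0.00
After 3 (deposit($200)): balance=$2400.00 total_interest=$0.00
After 4 (withdraw($300)): balance=$2100.00 total_interest=$0.00
After 5 (year_end (apply 10% annual interest)): balance=$2310.00 total_interest=$210.00
After 6 (deposit($50)): balance=$2360.00 total_interest=$210.00
After 7 (withdraw($300)): balance=$2060.00 total_interest=$210.00
After 8 (month_end (apply 3% monthly interest)): balance=$2121.80 total_interest=$271.80
After 9 (deposit($50)): balance=$2171.80 total_interest=$271.80
After 10 (deposit($1000)): balance=$3171.80 total_interest=$271.80

Answer: 271.80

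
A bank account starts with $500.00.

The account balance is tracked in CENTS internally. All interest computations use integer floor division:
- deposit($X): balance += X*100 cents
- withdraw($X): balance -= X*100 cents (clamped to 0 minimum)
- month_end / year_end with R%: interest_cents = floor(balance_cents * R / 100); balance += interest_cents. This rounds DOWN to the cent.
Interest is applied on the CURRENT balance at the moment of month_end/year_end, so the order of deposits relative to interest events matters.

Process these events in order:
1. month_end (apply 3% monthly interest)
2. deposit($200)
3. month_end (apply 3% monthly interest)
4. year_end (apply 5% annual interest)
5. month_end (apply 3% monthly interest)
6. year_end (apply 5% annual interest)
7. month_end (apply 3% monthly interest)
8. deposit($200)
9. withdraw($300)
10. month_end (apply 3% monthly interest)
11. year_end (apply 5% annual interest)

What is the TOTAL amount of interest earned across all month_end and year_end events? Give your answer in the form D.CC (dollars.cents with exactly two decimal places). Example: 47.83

After 1 (month_end (apply 3% monthly interest)): balance=$515.00 total_interest=$15.00
After 2 (deposit($200)): balance=$715.00 total_interest=$15.00
After 3 (month_end (apply 3% monthly interest)): balance=$736.45 total_interest=$36.45
After 4 (year_end (apply 5% annual interest)): balance=$773.27 total_interest=$73.27
After 5 (month_end (apply 3% monthly interest)): balance=$796.46 total_interest=$96.46
After 6 (year_end (apply 5% annual interest)): balance=$836.28 total_interest=$136.28
After 7 (month_end (apply 3% monthly interest)): balance=$861.36 total_interest=$161.36
After 8 (deposit($200)): balance=$1061.36 total_interest=$161.36
After 9 (withdraw($300)): balance=$761.36 total_interest=$161.36
After 10 (month_end (apply 3% monthly interest)): balance=$784.20 total_interest=$184.20
After 11 (year_end (apply 5% annual interest)): balance=$823.41 total_interest=$223.41

Answer: 223.41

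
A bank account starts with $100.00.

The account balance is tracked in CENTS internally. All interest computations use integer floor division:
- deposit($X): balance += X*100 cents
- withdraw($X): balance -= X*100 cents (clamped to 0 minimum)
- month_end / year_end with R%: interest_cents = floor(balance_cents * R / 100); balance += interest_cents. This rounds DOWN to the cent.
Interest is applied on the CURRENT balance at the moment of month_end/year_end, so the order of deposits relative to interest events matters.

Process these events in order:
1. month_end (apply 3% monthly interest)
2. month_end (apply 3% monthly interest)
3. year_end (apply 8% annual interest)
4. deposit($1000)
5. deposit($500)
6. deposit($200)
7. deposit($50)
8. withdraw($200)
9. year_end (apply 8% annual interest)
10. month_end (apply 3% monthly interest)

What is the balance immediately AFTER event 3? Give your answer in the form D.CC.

After 1 (month_end (apply 3% monthly interest)): balance=$103.00 total_interest=$3.00
After 2 (month_end (apply 3% monthly interest)): balance=$106.09 total_interest=$6.09
After 3 (year_end (apply 8% annual interest)): balance=$114.57 total_interest=$14.57

Answer: 114.57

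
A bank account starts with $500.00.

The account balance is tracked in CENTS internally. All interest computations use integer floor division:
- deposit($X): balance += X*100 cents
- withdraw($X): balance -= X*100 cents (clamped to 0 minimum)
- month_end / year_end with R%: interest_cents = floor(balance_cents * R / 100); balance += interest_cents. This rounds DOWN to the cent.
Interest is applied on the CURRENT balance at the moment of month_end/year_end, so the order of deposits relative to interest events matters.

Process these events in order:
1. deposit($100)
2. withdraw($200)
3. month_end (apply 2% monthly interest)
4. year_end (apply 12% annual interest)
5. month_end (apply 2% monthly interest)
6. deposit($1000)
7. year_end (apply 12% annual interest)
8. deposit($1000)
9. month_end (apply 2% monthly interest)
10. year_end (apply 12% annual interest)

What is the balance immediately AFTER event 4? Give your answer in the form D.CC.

After 1 (deposit($100)): balance=$600.00 total_interest=$0.00
After 2 (withdraw($200)): balance=$400.00 total_interest=$0.00
After 3 (month_end (apply 2% monthly interest)): balance=$408.00 total_interest=$8.00
After 4 (year_end (apply 12% annual interest)): balance=$456.96 total_interest=$56.96

Answer: 456.96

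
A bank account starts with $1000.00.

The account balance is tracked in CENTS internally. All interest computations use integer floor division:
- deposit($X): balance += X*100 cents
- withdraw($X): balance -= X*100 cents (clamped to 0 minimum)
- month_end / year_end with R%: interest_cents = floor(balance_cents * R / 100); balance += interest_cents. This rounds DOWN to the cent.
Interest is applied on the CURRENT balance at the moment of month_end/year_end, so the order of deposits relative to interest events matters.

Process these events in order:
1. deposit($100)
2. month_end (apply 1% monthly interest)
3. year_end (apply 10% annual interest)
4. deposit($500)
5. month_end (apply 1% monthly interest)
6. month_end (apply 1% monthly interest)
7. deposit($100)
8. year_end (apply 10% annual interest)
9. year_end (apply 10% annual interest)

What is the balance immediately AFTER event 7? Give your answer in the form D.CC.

After 1 (deposit($100)): balance=$1100.00 total_interest=$0.00
After 2 (month_end (apply 1% monthly interest)): balance=$1111.00 total_interest=$11.00
After 3 (year_end (apply 10% annual interest)): balance=$1222.10 total_interest=$122.10
After 4 (deposit($500)): balance=$1722.10 total_interest=$122.10
After 5 (month_end (apply 1% monthly interest)): balance=$1739.32 total_interest=$139.32
After 6 (month_end (apply 1% monthly interest)): balance=$1756.71 total_interest=$156.71
After 7 (deposit($100)): balance=$1856.71 total_interest=$156.71

Answer: 1856.71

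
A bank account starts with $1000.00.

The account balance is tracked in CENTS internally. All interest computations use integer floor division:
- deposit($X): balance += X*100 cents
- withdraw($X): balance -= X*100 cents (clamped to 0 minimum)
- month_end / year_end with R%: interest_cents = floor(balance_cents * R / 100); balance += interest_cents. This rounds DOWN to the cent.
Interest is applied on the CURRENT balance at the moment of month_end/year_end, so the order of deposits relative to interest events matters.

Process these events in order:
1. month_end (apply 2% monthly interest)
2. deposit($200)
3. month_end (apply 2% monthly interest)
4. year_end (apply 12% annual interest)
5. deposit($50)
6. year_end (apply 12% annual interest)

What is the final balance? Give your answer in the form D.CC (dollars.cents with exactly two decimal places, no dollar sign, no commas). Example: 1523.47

Answer: 1616.96

Derivation:
After 1 (month_end (apply 2% monthly interest)): balance=$1020.00 total_interest=$20.00
After 2 (deposit($200)): balance=$1220.00 total_interest=$20.00
After 3 (month_end (apply 2% monthly interest)): balance=$1244.40 total_interest=$44.40
After 4 (year_end (apply 12% annual interest)): balance=$1393.72 total_interest=$193.72
After 5 (deposit($50)): balance=$1443.72 total_interest=$193.72
After 6 (year_end (apply 12% annual interest)): balance=$1616.96 total_interest=$366.96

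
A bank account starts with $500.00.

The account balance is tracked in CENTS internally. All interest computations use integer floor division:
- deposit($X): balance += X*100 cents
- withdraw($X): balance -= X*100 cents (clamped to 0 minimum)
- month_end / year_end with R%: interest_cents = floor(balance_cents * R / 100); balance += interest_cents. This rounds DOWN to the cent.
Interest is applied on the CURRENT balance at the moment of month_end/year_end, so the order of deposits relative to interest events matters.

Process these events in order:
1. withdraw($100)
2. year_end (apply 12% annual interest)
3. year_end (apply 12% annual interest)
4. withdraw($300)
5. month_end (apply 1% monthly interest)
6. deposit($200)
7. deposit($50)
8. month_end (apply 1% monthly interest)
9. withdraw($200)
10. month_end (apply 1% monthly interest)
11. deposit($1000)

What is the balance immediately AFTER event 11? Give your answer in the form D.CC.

Answer: 1260.88

Derivation:
After 1 (withdraw($100)): balance=$400.00 total_interest=$0.00
After 2 (year_end (apply 12% annual interest)): balance=$448.00 total_interest=$48.00
After 3 (year_end (apply 12% annual interest)): balance=$501.76 total_interest=$101.76
After 4 (withdraw($300)): balance=$201.76 total_interest=$101.76
After 5 (month_end (apply 1% monthly interest)): balance=$203.77 total_interest=$103.77
After 6 (deposit($200)): balance=$403.77 total_interest=$103.77
After 7 (deposit($50)): balance=$453.77 total_interest=$103.77
After 8 (month_end (apply 1% monthly interest)): balance=$458.30 total_interest=$108.30
After 9 (withdraw($200)): balance=$258.30 total_interest=$108.30
After 10 (month_end (apply 1% monthly interest)): balance=$260.88 total_interest=$110.88
After 11 (deposit($1000)): balance=$1260.88 total_interest=$110.88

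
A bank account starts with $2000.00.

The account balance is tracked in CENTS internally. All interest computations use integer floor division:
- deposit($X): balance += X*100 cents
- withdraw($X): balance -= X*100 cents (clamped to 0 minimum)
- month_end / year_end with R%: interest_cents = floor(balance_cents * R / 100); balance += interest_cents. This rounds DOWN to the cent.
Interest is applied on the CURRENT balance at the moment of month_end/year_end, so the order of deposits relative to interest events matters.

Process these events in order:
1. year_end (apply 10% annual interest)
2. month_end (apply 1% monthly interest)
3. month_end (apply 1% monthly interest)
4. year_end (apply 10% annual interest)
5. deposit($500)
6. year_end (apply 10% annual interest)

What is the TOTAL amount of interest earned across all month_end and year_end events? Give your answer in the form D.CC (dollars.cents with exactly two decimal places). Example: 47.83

Answer: 765.50

Derivation:
After 1 (year_end (apply 10% annual interest)): balance=$2200.00 total_interest=$200.00
After 2 (month_end (apply 1% monthly interest)): balance=$2222.00 total_interest=$222.00
After 3 (month_end (apply 1% monthly interest)): balance=$2244.22 total_interest=$244.22
After 4 (year_end (apply 10% annual interest)): balance=$2468.64 total_interest=$468.64
After 5 (deposit($500)): balance=$2968.64 total_interest=$468.64
After 6 (year_end (apply 10% annual interest)): balance=$3265.50 total_interest=$765.50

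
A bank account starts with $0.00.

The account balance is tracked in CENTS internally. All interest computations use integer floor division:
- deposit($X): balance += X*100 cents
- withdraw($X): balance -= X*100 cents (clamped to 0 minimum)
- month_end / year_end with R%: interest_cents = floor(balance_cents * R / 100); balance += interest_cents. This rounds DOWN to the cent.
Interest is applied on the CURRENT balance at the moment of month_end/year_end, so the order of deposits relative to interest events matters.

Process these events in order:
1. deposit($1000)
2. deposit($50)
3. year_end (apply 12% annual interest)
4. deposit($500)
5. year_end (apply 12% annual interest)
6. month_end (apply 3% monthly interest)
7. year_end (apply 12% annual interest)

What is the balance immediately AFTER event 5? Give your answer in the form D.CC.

Answer: 1877.12

Derivation:
After 1 (deposit($1000)): balance=$1000.00 total_interest=$0.00
After 2 (deposit($50)): balance=$1050.00 total_interest=$0.00
After 3 (year_end (apply 12% annual interest)): balance=$1176.00 total_interest=$126.00
After 4 (deposit($500)): balance=$1676.00 total_interest=$126.00
After 5 (year_end (apply 12% annual interest)): balance=$1877.12 total_interest=$327.12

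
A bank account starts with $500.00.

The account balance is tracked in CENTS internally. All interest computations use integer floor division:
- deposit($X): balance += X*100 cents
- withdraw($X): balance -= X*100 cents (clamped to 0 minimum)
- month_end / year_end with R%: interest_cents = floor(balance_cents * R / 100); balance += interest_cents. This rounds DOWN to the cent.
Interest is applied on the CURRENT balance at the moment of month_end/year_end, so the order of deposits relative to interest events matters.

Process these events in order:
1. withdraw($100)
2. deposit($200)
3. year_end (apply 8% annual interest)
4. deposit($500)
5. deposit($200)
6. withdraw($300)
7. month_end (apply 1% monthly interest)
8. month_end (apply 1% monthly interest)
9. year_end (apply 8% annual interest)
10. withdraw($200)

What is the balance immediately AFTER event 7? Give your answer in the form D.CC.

Answer: 1058.48

Derivation:
After 1 (withdraw($100)): balance=$400.00 total_interest=$0.00
After 2 (deposit($200)): balance=$600.00 total_interest=$0.00
After 3 (year_end (apply 8% annual interest)): balance=$648.00 total_interest=$48.00
After 4 (deposit($500)): balance=$1148.00 total_interest=$48.00
After 5 (deposit($200)): balance=$1348.00 total_interest=$48.00
After 6 (withdraw($300)): balance=$1048.00 total_interest=$48.00
After 7 (month_end (apply 1% monthly interest)): balance=$1058.48 total_interest=$58.48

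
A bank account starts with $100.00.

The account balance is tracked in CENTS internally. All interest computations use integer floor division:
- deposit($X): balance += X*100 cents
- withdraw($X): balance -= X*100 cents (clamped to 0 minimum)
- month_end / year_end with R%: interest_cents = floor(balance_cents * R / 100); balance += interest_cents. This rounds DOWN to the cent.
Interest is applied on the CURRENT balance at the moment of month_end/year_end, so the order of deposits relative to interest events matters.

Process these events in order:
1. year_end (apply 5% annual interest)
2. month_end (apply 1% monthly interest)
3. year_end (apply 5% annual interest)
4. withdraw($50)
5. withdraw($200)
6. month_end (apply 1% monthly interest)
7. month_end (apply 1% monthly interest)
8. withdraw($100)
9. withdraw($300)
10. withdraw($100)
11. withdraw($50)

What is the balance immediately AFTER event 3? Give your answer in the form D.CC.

Answer: 111.35

Derivation:
After 1 (year_end (apply 5% annual interest)): balance=$105.00 total_interest=$5.00
After 2 (month_end (apply 1% monthly interest)): balance=$106.05 total_interest=$6.05
After 3 (year_end (apply 5% annual interest)): balance=$111.35 total_interest=$11.35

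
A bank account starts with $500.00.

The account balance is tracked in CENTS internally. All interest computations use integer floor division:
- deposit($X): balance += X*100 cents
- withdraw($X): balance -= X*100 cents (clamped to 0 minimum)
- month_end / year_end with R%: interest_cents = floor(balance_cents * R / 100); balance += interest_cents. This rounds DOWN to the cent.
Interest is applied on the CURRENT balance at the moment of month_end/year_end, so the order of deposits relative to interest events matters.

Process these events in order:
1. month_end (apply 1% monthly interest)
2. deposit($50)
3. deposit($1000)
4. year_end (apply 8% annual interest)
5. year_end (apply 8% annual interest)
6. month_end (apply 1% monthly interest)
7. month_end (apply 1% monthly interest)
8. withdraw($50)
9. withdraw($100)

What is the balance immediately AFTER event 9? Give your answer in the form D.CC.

Answer: 1700.19

Derivation:
After 1 (month_end (apply 1% monthly interest)): balance=$505.00 total_interest=$5.00
After 2 (deposit($50)): balance=$555.00 total_interest=$5.00
After 3 (deposit($1000)): balance=$1555.00 total_interest=$5.00
After 4 (year_end (apply 8% annual interest)): balance=$1679.40 total_interest=$129.40
After 5 (year_end (apply 8% annual interest)): balance=$1813.75 total_interest=$263.75
After 6 (month_end (apply 1% monthly interest)): balance=$1831.88 total_interest=$281.88
After 7 (month_end (apply 1% monthly interest)): balance=$1850.19 total_interest=$300.19
After 8 (withdraw($50)): balance=$1800.19 total_interest=$300.19
After 9 (withdraw($100)): balance=$1700.19 total_interest=$300.19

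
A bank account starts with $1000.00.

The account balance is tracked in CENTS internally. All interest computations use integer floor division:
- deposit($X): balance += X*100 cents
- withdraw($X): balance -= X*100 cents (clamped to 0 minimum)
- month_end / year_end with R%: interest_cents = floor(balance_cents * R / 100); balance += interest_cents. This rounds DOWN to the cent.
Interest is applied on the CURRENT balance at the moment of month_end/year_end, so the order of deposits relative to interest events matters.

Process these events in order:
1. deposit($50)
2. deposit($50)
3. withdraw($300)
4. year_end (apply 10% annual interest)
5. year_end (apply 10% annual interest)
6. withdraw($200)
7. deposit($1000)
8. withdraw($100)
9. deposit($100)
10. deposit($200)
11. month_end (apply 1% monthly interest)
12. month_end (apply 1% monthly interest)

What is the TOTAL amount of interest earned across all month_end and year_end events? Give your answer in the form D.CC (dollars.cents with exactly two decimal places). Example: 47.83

Answer: 207.55

Derivation:
After 1 (deposit($50)): balance=$1050.00 total_interest=$0.00
After 2 (deposit($50)): balance=$1100.00 total_interest=$0.00
After 3 (withdraw($300)): balance=$800.00 total_interest=$0.00
After 4 (year_end (apply 10% annual interest)): balance=$880.00 total_interest=$80.00
After 5 (year_end (apply 10% annual interest)): balance=$968.00 total_interest=$168.00
After 6 (withdraw($200)): balance=$768.00 total_interest=$168.00
After 7 (deposit($1000)): balance=$1768.00 total_interest=$168.00
After 8 (withdraw($100)): balance=$1668.00 total_interest=$168.00
After 9 (deposit($100)): balance=$1768.00 total_interest=$168.00
After 10 (deposit($200)): balance=$1968.00 total_interest=$168.00
After 11 (month_end (apply 1% monthly interest)): balance=$1987.68 total_interest=$187.68
After 12 (month_end (apply 1% monthly interest)): balance=$2007.55 total_interest=$207.55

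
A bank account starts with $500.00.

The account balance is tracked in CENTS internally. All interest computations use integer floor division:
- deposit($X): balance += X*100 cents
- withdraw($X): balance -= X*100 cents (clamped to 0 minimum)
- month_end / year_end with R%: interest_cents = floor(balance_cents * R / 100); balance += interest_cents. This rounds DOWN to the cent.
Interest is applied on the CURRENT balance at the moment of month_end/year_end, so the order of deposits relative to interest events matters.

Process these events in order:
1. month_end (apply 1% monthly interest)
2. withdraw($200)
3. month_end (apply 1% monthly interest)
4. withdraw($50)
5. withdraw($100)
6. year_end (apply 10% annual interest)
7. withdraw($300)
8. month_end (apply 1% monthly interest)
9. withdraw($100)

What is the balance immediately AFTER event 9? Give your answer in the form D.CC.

Answer: 0.00

Derivation:
After 1 (month_end (apply 1% monthly interest)): balance=$505.00 total_interest=$5.00
After 2 (withdraw($200)): balance=$305.00 total_interest=$5.00
After 3 (month_end (apply 1% monthly interest)): balance=$308.05 total_interest=$8.05
After 4 (withdraw($50)): balance=$258.05 total_interest=$8.05
After 5 (withdraw($100)): balance=$158.05 total_interest=$8.05
After 6 (year_end (apply 10% annual interest)): balance=$173.85 total_interest=$23.85
After 7 (withdraw($300)): balance=$0.00 total_interest=$23.85
After 8 (month_end (apply 1% monthly interest)): balance=$0.00 total_interest=$23.85
After 9 (withdraw($100)): balance=$0.00 total_interest=$23.85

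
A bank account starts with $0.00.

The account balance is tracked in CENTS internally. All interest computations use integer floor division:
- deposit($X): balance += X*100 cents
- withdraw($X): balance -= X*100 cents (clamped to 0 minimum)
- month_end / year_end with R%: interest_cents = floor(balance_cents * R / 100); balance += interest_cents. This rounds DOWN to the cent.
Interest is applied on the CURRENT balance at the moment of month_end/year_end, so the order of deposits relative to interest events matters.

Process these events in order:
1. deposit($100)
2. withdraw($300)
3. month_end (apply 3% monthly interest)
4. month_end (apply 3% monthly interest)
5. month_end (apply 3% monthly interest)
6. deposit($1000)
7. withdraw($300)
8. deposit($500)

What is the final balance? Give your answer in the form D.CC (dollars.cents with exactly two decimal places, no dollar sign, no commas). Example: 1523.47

Answer: 1200.00

Derivation:
After 1 (deposit($100)): balance=$100.00 total_interest=$0.00
After 2 (withdraw($300)): balance=$0.00 total_interest=$0.00
After 3 (month_end (apply 3% monthly interest)): balance=$0.00 total_interest=$0.00
After 4 (month_end (apply 3% monthly interest)): balance=$0.00 total_interest=$0.00
After 5 (month_end (apply 3% monthly interest)): balance=$0.00 total_interest=$0.00
After 6 (deposit($1000)): balance=$1000.00 total_interest=$0.00
After 7 (withdraw($300)): balance=$700.00 total_interest=$0.00
After 8 (deposit($500)): balance=$1200.00 total_interest=$0.00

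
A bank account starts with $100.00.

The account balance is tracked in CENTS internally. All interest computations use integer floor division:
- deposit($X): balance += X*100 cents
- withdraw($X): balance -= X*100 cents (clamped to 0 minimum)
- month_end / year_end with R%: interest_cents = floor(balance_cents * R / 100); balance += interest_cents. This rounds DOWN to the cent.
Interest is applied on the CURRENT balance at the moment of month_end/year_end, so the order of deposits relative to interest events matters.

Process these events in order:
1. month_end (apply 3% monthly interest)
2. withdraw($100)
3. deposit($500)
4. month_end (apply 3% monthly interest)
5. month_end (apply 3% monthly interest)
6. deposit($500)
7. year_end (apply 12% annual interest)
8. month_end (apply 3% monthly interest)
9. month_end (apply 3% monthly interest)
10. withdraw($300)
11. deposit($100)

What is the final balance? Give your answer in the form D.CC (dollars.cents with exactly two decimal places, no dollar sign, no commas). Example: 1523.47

After 1 (month_end (apply 3% monthly interest)): balance=$103.00 total_interest=$3.00
After 2 (withdraw($100)): balance=$3.00 total_interest=$3.00
After 3 (deposit($500)): balance=$503.00 total_interest=$3.00
After 4 (month_end (apply 3% monthly interest)): balance=$518.09 total_interest=$18.09
After 5 (month_end (apply 3% monthly interest)): balance=$533.63 total_interest=$33.63
After 6 (deposit($500)): balance=$1033.63 total_interest=$33.63
After 7 (year_end (apply 12% annual interest)): balance=$1157.66 total_interest=$157.66
After 8 (month_end (apply 3% monthly interest)): balance=$1192.38 total_interest=$192.38
After 9 (month_end (apply 3% monthly interest)): balance=$1228.15 total_interest=$228.15
After 10 (withdraw($300)): balance=$928.15 total_interest=$228.15
After 11 (deposit($100)): balance=$1028.15 total_interest=$228.15

Answer: 1028.15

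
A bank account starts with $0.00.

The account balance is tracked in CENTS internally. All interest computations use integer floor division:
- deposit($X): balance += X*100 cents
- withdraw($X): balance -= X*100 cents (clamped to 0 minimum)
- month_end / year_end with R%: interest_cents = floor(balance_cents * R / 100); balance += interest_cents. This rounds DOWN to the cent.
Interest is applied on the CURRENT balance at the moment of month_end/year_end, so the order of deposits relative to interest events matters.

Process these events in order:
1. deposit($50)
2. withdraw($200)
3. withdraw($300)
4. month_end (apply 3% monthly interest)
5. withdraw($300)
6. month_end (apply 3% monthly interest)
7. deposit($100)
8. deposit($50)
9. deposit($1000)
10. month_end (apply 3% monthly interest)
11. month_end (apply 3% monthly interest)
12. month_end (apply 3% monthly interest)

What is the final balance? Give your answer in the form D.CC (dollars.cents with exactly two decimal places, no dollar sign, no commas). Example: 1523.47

After 1 (deposit($50)): balance=$50.00 total_interest=$0.00
After 2 (withdraw($200)): balance=$0.00 total_interest=$0.00
After 3 (withdraw($300)): balance=$0.00 total_interest=$0.00
After 4 (month_end (apply 3% monthly interest)): balance=$0.00 total_interest=$0.00
After 5 (withdraw($300)): balance=$0.00 total_interest=$0.00
After 6 (month_end (apply 3% monthly interest)): balance=$0.00 total_interest=$0.00
After 7 (deposit($100)): balance=$100.00 total_interest=$0.00
After 8 (deposit($50)): balance=$150.00 total_interest=$0.00
After 9 (deposit($1000)): balance=$1150.00 total_interest=$0.00
After 10 (month_end (apply 3% monthly interest)): balance=$1184.50 total_interest=$34.50
After 11 (month_end (apply 3% monthly interest)): balance=$1220.03 total_interest=$70.03
After 12 (month_end (apply 3% monthly interest)): balance=$1256.63 total_interest=$106.63

Answer: 1256.63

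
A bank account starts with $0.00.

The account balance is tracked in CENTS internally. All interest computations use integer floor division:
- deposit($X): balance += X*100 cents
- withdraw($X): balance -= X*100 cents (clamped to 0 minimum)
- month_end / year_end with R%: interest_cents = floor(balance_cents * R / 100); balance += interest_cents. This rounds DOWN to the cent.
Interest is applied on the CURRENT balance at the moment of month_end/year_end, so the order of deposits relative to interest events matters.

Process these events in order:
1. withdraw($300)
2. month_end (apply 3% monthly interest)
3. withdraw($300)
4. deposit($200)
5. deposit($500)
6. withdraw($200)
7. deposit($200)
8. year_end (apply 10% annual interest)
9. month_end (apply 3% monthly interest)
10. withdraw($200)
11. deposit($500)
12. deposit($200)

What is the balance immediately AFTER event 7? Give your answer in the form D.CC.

After 1 (withdraw($300)): balance=$0.00 total_interest=$0.00
After 2 (month_end (apply 3% monthly interest)): balance=$0.00 total_interest=$0.00
After 3 (withdraw($300)): balance=$0.00 total_interest=$0.00
After 4 (deposit($200)): balance=$200.00 total_interest=$0.00
After 5 (deposit($500)): balance=$700.00 total_interest=$0.00
After 6 (withdraw($200)): balance=$500.00 total_interest=$0.00
After 7 (deposit($200)): balance=$700.00 total_interest=$0.00

Answer: 700.00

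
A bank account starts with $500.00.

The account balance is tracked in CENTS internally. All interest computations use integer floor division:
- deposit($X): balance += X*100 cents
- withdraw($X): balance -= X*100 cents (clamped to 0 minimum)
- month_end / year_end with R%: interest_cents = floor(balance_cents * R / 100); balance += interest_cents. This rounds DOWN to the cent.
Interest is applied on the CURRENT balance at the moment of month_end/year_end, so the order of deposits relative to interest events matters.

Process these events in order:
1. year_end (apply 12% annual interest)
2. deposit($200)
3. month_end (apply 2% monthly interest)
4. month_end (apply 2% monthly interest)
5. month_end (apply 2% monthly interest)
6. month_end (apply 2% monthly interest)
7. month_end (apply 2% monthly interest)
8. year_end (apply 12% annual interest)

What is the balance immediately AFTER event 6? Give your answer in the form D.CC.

After 1 (year_end (apply 12% annual interest)): balance=$560.00 total_interest=$60.00
After 2 (deposit($200)): balance=$760.00 total_interest=$60.00
After 3 (month_end (apply 2% monthly interest)): balance=$775.20 total_interest=$75.20
After 4 (month_end (apply 2% monthly interest)): balance=$790.70 total_interest=$90.70
After 5 (month_end (apply 2% monthly interest)): balance=$806.51 total_interest=$106.51
After 6 (month_end (apply 2% monthly interest)): balance=$822.64 total_interest=$122.64

Answer: 822.64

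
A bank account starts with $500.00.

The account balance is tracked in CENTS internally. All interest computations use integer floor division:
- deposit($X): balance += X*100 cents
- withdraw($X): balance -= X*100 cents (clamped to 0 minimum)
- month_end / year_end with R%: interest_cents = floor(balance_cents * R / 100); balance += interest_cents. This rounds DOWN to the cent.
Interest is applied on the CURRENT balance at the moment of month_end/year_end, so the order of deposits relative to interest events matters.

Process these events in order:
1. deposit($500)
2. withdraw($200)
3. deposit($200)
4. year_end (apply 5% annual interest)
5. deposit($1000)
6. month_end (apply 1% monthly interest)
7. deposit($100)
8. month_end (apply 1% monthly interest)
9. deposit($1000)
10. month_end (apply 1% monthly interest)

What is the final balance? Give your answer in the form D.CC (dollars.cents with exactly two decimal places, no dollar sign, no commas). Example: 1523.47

After 1 (deposit($500)): balance=$1000.00 total_interest=$0.00
After 2 (withdraw($200)): balance=$800.00 total_interest=$0.00
After 3 (deposit($200)): balance=$1000.00 total_interest=$0.00
After 4 (year_end (apply 5% annual interest)): balance=$1050.00 total_interest=$50.00
After 5 (deposit($1000)): balance=$2050.00 total_interest=$50.00
After 6 (month_end (apply 1% monthly interest)): balance=$2070.50 total_interest=$70.50
After 7 (deposit($100)): balance=$2170.50 total_interest=$70.50
After 8 (month_end (apply 1% monthly interest)): balance=$2192.20 total_interest=$92.20
After 9 (deposit($1000)): balance=$3192.20 total_interest=$92.20
After 10 (month_end (apply 1% monthly interest)): balance=$3224.12 total_interest=$124.12

Answer: 3224.12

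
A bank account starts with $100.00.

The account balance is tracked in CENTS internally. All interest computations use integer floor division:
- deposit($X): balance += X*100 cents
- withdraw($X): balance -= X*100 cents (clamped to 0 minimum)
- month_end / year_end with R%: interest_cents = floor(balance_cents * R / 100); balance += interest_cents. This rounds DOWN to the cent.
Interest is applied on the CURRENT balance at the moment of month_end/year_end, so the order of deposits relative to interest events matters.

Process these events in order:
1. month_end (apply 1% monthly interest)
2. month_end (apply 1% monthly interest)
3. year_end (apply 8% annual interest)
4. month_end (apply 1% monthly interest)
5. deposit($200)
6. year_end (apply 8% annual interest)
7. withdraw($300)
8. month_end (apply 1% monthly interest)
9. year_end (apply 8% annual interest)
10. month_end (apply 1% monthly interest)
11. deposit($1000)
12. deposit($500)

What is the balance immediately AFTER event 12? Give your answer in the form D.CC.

Answer: 1539.84

Derivation:
After 1 (month_end (apply 1% monthly interest)): balance=$101.00 total_interest=$1.00
After 2 (month_end (apply 1% monthly interest)): balance=$102.01 total_interest=$2.01
After 3 (year_end (apply 8% annual interest)): balance=$110.17 total_interest=$10.17
After 4 (month_end (apply 1% monthly interest)): balance=$111.27 total_interest=$11.27
After 5 (deposit($200)): balance=$311.27 total_interest=$11.27
After 6 (year_end (apply 8% annual interest)): balance=$336.17 total_interest=$36.17
After 7 (withdraw($300)): balance=$36.17 total_interest=$36.17
After 8 (month_end (apply 1% monthly interest)): balance=$36.53 total_interest=$36.53
After 9 (year_end (apply 8% annual interest)): balance=$39.45 total_interest=$39.45
After 10 (month_end (apply 1% monthly interest)): balance=$39.84 total_interest=$39.84
After 11 (deposit($1000)): balance=$1039.84 total_interest=$39.84
After 12 (deposit($500)): balance=$1539.84 total_interest=$39.84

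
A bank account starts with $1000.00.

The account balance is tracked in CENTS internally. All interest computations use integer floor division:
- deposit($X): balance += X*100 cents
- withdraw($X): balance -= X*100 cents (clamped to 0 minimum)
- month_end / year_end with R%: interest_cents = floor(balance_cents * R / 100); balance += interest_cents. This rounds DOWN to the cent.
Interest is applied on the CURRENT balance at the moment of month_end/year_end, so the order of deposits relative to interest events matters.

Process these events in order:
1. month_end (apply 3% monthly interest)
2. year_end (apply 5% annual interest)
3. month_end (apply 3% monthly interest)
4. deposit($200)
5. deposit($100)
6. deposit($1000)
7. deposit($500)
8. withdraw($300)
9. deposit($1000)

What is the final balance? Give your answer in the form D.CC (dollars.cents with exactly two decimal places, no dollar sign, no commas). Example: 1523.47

After 1 (month_end (apply 3% monthly interest)): balance=$1030.00 total_interest=$30.00
After 2 (year_end (apply 5% annual interest)): balance=$1081.50 total_interest=$81.50
After 3 (month_end (apply 3% monthly interest)): balance=$1113.94 total_interest=$113.94
After 4 (deposit($200)): balance=$1313.94 total_interest=$113.94
After 5 (deposit($100)): balance=$1413.94 total_interest=$113.94
After 6 (deposit($1000)): balance=$2413.94 total_interest=$113.94
After 7 (deposit($500)): balance=$2913.94 total_interest=$113.94
After 8 (withdraw($300)): balance=$2613.94 total_interest=$113.94
After 9 (deposit($1000)): balance=$3613.94 total_interest=$113.94

Answer: 3613.94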